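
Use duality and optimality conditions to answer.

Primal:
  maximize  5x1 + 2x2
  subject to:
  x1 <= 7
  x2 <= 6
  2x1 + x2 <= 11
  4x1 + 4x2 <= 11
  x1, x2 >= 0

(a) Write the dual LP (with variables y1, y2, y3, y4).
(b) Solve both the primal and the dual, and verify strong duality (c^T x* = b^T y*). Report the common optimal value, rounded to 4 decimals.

The standard primal-dual pair for 'max c^T x s.t. A x <= b, x >= 0' is:
  Dual:  min b^T y  s.t.  A^T y >= c,  y >= 0.

So the dual LP is:
  minimize  7y1 + 6y2 + 11y3 + 11y4
  subject to:
    y1 + 2y3 + 4y4 >= 5
    y2 + y3 + 4y4 >= 2
    y1, y2, y3, y4 >= 0

Solving the primal: x* = (2.75, 0).
  primal value c^T x* = 13.75.
Solving the dual: y* = (0, 0, 0, 1.25).
  dual value b^T y* = 13.75.
Strong duality: c^T x* = b^T y*. Confirmed.

13.75


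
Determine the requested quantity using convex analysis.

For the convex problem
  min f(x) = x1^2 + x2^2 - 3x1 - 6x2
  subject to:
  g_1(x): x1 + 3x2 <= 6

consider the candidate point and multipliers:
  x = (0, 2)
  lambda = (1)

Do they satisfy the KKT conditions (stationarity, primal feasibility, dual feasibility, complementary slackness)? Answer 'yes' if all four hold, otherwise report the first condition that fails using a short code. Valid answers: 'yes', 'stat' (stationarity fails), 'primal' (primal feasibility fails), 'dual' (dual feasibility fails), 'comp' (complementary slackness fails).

Gradient of f: grad f(x) = Q x + c = (-3, -2)
Constraint values g_i(x) = a_i^T x - b_i:
  g_1((0, 2)) = 0
Stationarity residual: grad f(x) + sum_i lambda_i a_i = (-2, 1)
  -> stationarity FAILS
Primal feasibility (all g_i <= 0): OK
Dual feasibility (all lambda_i >= 0): OK
Complementary slackness (lambda_i * g_i(x) = 0 for all i): OK

Verdict: the first failing condition is stationarity -> stat.

stat


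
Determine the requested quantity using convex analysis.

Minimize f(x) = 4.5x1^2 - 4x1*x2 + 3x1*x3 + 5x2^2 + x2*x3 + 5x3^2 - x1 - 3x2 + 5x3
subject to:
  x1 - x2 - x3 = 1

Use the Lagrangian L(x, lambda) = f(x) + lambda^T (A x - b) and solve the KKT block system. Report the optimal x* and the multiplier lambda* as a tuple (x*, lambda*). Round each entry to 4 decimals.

Form the Lagrangian:
  L(x, lambda) = (1/2) x^T Q x + c^T x + lambda^T (A x - b)
Stationarity (grad_x L = 0): Q x + c + A^T lambda = 0.
Primal feasibility: A x = b.

This gives the KKT block system:
  [ Q   A^T ] [ x     ]   [-c ]
  [ A    0  ] [ lambda ] = [ b ]

Solving the linear system:
  x*      = (0.7526, 0.6134, -0.8608)
  lambda* = (-0.7371)
  f(x*)   = -3.0799

x* = (0.7526, 0.6134, -0.8608), lambda* = (-0.7371)


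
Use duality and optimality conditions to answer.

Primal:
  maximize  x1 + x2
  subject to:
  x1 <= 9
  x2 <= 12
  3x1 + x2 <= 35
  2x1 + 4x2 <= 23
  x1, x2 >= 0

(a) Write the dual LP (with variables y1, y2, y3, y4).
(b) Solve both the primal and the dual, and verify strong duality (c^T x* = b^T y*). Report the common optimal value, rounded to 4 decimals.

The standard primal-dual pair for 'max c^T x s.t. A x <= b, x >= 0' is:
  Dual:  min b^T y  s.t.  A^T y >= c,  y >= 0.

So the dual LP is:
  minimize  9y1 + 12y2 + 35y3 + 23y4
  subject to:
    y1 + 3y3 + 2y4 >= 1
    y2 + y3 + 4y4 >= 1
    y1, y2, y3, y4 >= 0

Solving the primal: x* = (9, 1.25).
  primal value c^T x* = 10.25.
Solving the dual: y* = (0.5, 0, 0, 0.25).
  dual value b^T y* = 10.25.
Strong duality: c^T x* = b^T y*. Confirmed.

10.25


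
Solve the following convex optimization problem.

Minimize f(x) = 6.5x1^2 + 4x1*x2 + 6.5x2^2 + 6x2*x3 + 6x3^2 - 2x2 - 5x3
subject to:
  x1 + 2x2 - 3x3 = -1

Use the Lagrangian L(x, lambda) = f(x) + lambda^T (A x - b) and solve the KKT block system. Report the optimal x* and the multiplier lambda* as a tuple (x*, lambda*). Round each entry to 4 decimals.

Form the Lagrangian:
  L(x, lambda) = (1/2) x^T Q x + c^T x + lambda^T (A x - b)
Stationarity (grad_x L = 0): Q x + c + A^T lambda = 0.
Primal feasibility: A x = b.

This gives the KKT block system:
  [ Q   A^T ] [ x     ]   [-c ]
  [ A    0  ] [ lambda ] = [ b ]

Solving the linear system:
  x*      = (0.0099, 0.0221, 0.3513)
  lambda* = (-0.2172)
  f(x*)   = -1.009

x* = (0.0099, 0.0221, 0.3513), lambda* = (-0.2172)


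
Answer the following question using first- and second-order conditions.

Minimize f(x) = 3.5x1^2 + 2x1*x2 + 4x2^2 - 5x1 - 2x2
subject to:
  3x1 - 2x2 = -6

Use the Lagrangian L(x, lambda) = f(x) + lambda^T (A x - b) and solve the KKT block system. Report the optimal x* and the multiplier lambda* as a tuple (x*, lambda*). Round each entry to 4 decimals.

Form the Lagrangian:
  L(x, lambda) = (1/2) x^T Q x + c^T x + lambda^T (A x - b)
Stationarity (grad_x L = 0): Q x + c + A^T lambda = 0.
Primal feasibility: A x = b.

This gives the KKT block system:
  [ Q   A^T ] [ x     ]   [-c ]
  [ A    0  ] [ lambda ] = [ b ]

Solving the linear system:
  x*      = (-1.0968, 1.3548)
  lambda* = (3.3226)
  f(x*)   = 11.3548

x* = (-1.0968, 1.3548), lambda* = (3.3226)


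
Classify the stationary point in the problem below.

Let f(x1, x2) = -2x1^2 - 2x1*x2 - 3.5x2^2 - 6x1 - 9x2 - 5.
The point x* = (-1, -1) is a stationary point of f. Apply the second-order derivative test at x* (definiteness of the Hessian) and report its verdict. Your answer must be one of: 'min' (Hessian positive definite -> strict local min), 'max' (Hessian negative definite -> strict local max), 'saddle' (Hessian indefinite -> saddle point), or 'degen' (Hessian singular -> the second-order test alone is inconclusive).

Compute the Hessian H = grad^2 f:
  H = [[-4, -2], [-2, -7]]
Verify stationarity: grad f(x*) = H x* + g = (0, 0).
Eigenvalues of H: -8, -3.
Both eigenvalues < 0, so H is negative definite -> x* is a strict local max.

max


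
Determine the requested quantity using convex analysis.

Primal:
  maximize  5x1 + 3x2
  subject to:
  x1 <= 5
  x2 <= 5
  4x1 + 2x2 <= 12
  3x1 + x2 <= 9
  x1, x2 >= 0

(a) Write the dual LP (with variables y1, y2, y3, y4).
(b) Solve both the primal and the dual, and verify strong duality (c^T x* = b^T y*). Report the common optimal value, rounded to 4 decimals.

The standard primal-dual pair for 'max c^T x s.t. A x <= b, x >= 0' is:
  Dual:  min b^T y  s.t.  A^T y >= c,  y >= 0.

So the dual LP is:
  minimize  5y1 + 5y2 + 12y3 + 9y4
  subject to:
    y1 + 4y3 + 3y4 >= 5
    y2 + 2y3 + y4 >= 3
    y1, y2, y3, y4 >= 0

Solving the primal: x* = (0.5, 5).
  primal value c^T x* = 17.5.
Solving the dual: y* = (0, 0.5, 1.25, 0).
  dual value b^T y* = 17.5.
Strong duality: c^T x* = b^T y*. Confirmed.

17.5


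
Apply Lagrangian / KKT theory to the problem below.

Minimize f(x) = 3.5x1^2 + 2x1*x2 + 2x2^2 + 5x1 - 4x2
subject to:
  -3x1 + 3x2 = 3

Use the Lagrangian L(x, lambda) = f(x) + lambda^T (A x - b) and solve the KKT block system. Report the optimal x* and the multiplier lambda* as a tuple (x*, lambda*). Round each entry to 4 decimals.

Form the Lagrangian:
  L(x, lambda) = (1/2) x^T Q x + c^T x + lambda^T (A x - b)
Stationarity (grad_x L = 0): Q x + c + A^T lambda = 0.
Primal feasibility: A x = b.

This gives the KKT block system:
  [ Q   A^T ] [ x     ]   [-c ]
  [ A    0  ] [ lambda ] = [ b ]

Solving the linear system:
  x*      = (-0.4667, 0.5333)
  lambda* = (0.9333)
  f(x*)   = -3.6333

x* = (-0.4667, 0.5333), lambda* = (0.9333)


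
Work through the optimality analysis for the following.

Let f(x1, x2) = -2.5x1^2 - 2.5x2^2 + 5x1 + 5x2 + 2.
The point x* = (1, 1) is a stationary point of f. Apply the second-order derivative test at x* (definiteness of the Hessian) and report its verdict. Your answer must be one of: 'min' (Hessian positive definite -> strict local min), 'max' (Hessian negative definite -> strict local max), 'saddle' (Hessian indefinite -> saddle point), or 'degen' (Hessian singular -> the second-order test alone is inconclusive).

Compute the Hessian H = grad^2 f:
  H = [[-5, 0], [0, -5]]
Verify stationarity: grad f(x*) = H x* + g = (0, 0).
Eigenvalues of H: -5, -5.
Both eigenvalues < 0, so H is negative definite -> x* is a strict local max.

max


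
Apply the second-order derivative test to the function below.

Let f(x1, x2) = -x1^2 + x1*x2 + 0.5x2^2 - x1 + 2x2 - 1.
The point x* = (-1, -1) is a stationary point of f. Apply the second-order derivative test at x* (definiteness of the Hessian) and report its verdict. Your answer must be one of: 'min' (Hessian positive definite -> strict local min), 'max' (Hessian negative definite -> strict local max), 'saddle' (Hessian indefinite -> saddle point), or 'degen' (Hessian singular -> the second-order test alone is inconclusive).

Compute the Hessian H = grad^2 f:
  H = [[-2, 1], [1, 1]]
Verify stationarity: grad f(x*) = H x* + g = (0, 0).
Eigenvalues of H: -2.3028, 1.3028.
Eigenvalues have mixed signs, so H is indefinite -> x* is a saddle point.

saddle


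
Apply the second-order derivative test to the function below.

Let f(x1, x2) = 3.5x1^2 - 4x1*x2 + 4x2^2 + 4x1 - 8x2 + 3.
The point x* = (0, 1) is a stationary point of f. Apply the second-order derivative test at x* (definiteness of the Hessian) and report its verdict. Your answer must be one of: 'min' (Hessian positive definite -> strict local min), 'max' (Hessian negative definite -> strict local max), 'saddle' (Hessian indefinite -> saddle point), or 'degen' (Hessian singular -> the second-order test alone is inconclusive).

Compute the Hessian H = grad^2 f:
  H = [[7, -4], [-4, 8]]
Verify stationarity: grad f(x*) = H x* + g = (0, 0).
Eigenvalues of H: 3.4689, 11.5311.
Both eigenvalues > 0, so H is positive definite -> x* is a strict local min.

min


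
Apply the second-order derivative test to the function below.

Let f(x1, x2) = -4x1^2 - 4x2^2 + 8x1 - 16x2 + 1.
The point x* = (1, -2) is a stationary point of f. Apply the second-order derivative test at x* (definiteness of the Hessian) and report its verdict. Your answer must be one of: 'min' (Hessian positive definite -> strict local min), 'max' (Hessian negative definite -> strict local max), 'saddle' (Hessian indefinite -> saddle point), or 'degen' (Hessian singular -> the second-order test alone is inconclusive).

Compute the Hessian H = grad^2 f:
  H = [[-8, 0], [0, -8]]
Verify stationarity: grad f(x*) = H x* + g = (0, 0).
Eigenvalues of H: -8, -8.
Both eigenvalues < 0, so H is negative definite -> x* is a strict local max.

max


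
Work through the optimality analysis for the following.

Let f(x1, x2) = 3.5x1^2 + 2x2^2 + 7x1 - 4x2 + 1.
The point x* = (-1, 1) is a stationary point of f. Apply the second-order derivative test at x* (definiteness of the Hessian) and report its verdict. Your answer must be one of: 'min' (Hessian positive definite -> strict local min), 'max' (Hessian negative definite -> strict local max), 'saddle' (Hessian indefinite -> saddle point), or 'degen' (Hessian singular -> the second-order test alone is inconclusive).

Compute the Hessian H = grad^2 f:
  H = [[7, 0], [0, 4]]
Verify stationarity: grad f(x*) = H x* + g = (0, 0).
Eigenvalues of H: 4, 7.
Both eigenvalues > 0, so H is positive definite -> x* is a strict local min.

min


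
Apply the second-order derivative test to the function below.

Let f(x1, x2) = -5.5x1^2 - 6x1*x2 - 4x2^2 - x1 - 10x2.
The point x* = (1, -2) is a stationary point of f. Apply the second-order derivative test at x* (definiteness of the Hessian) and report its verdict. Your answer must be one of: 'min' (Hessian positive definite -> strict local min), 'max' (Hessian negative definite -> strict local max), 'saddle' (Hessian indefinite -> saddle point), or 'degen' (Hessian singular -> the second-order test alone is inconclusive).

Compute the Hessian H = grad^2 f:
  H = [[-11, -6], [-6, -8]]
Verify stationarity: grad f(x*) = H x* + g = (0, 0).
Eigenvalues of H: -15.6847, -3.3153.
Both eigenvalues < 0, so H is negative definite -> x* is a strict local max.

max


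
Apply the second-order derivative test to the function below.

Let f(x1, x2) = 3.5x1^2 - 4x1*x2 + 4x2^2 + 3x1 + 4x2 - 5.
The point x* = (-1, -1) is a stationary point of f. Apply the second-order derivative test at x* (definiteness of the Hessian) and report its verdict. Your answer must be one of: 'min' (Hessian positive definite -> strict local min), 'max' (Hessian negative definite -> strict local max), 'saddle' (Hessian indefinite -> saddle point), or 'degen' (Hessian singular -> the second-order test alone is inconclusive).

Compute the Hessian H = grad^2 f:
  H = [[7, -4], [-4, 8]]
Verify stationarity: grad f(x*) = H x* + g = (0, 0).
Eigenvalues of H: 3.4689, 11.5311.
Both eigenvalues > 0, so H is positive definite -> x* is a strict local min.

min


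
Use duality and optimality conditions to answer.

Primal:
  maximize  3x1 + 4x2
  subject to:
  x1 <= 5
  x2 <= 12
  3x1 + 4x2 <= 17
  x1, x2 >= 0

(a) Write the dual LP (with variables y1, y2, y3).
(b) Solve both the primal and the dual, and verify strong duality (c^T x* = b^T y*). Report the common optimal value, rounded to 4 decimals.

The standard primal-dual pair for 'max c^T x s.t. A x <= b, x >= 0' is:
  Dual:  min b^T y  s.t.  A^T y >= c,  y >= 0.

So the dual LP is:
  minimize  5y1 + 12y2 + 17y3
  subject to:
    y1 + 3y3 >= 3
    y2 + 4y3 >= 4
    y1, y2, y3 >= 0

Solving the primal: x* = (0, 4.25).
  primal value c^T x* = 17.
Solving the dual: y* = (0, 0, 1).
  dual value b^T y* = 17.
Strong duality: c^T x* = b^T y*. Confirmed.

17


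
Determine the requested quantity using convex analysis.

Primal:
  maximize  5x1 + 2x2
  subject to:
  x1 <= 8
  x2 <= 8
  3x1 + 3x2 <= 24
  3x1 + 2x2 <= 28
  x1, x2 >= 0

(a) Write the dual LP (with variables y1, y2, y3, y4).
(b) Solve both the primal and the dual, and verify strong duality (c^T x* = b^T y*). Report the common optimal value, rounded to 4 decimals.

The standard primal-dual pair for 'max c^T x s.t. A x <= b, x >= 0' is:
  Dual:  min b^T y  s.t.  A^T y >= c,  y >= 0.

So the dual LP is:
  minimize  8y1 + 8y2 + 24y3 + 28y4
  subject to:
    y1 + 3y3 + 3y4 >= 5
    y2 + 3y3 + 2y4 >= 2
    y1, y2, y3, y4 >= 0

Solving the primal: x* = (8, 0).
  primal value c^T x* = 40.
Solving the dual: y* = (0, 0, 1.6667, 0).
  dual value b^T y* = 40.
Strong duality: c^T x* = b^T y*. Confirmed.

40


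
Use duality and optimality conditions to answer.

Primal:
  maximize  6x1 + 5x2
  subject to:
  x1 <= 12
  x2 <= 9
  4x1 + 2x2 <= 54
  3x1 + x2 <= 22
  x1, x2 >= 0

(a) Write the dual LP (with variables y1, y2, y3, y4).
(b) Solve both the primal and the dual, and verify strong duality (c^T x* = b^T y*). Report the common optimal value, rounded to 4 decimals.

The standard primal-dual pair for 'max c^T x s.t. A x <= b, x >= 0' is:
  Dual:  min b^T y  s.t.  A^T y >= c,  y >= 0.

So the dual LP is:
  minimize  12y1 + 9y2 + 54y3 + 22y4
  subject to:
    y1 + 4y3 + 3y4 >= 6
    y2 + 2y3 + y4 >= 5
    y1, y2, y3, y4 >= 0

Solving the primal: x* = (4.3333, 9).
  primal value c^T x* = 71.
Solving the dual: y* = (0, 3, 0, 2).
  dual value b^T y* = 71.
Strong duality: c^T x* = b^T y*. Confirmed.

71


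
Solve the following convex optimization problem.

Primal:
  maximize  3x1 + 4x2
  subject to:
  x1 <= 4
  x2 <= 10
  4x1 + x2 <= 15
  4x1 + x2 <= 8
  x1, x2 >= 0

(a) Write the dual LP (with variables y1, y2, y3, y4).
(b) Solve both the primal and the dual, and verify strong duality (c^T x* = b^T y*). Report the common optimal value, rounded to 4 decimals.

The standard primal-dual pair for 'max c^T x s.t. A x <= b, x >= 0' is:
  Dual:  min b^T y  s.t.  A^T y >= c,  y >= 0.

So the dual LP is:
  minimize  4y1 + 10y2 + 15y3 + 8y4
  subject to:
    y1 + 4y3 + 4y4 >= 3
    y2 + y3 + y4 >= 4
    y1, y2, y3, y4 >= 0

Solving the primal: x* = (0, 8).
  primal value c^T x* = 32.
Solving the dual: y* = (0, 0, 0, 4).
  dual value b^T y* = 32.
Strong duality: c^T x* = b^T y*. Confirmed.

32


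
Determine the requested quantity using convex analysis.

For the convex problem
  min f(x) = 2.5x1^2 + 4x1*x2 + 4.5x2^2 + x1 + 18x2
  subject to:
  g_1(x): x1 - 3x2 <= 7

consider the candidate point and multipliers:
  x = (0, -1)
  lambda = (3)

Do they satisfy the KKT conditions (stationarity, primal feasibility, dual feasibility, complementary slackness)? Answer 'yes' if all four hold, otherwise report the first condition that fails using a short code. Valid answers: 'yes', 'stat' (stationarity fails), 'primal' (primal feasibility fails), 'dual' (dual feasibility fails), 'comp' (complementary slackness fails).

Gradient of f: grad f(x) = Q x + c = (-3, 9)
Constraint values g_i(x) = a_i^T x - b_i:
  g_1((0, -1)) = -4
Stationarity residual: grad f(x) + sum_i lambda_i a_i = (0, 0)
  -> stationarity OK
Primal feasibility (all g_i <= 0): OK
Dual feasibility (all lambda_i >= 0): OK
Complementary slackness (lambda_i * g_i(x) = 0 for all i): FAILS

Verdict: the first failing condition is complementary_slackness -> comp.

comp


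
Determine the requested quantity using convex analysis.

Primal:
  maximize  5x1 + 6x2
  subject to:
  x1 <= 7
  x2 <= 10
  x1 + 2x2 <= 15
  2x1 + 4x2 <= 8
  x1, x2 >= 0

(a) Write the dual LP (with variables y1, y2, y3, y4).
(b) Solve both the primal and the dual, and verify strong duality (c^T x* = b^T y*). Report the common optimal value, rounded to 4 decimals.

The standard primal-dual pair for 'max c^T x s.t. A x <= b, x >= 0' is:
  Dual:  min b^T y  s.t.  A^T y >= c,  y >= 0.

So the dual LP is:
  minimize  7y1 + 10y2 + 15y3 + 8y4
  subject to:
    y1 + y3 + 2y4 >= 5
    y2 + 2y3 + 4y4 >= 6
    y1, y2, y3, y4 >= 0

Solving the primal: x* = (4, 0).
  primal value c^T x* = 20.
Solving the dual: y* = (0, 0, 0, 2.5).
  dual value b^T y* = 20.
Strong duality: c^T x* = b^T y*. Confirmed.

20


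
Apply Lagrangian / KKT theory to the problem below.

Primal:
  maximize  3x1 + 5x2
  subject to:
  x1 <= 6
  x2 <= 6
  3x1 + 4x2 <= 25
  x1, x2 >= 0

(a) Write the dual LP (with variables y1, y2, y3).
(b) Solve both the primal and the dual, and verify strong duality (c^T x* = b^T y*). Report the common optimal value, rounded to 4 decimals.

The standard primal-dual pair for 'max c^T x s.t. A x <= b, x >= 0' is:
  Dual:  min b^T y  s.t.  A^T y >= c,  y >= 0.

So the dual LP is:
  minimize  6y1 + 6y2 + 25y3
  subject to:
    y1 + 3y3 >= 3
    y2 + 4y3 >= 5
    y1, y2, y3 >= 0

Solving the primal: x* = (0.3333, 6).
  primal value c^T x* = 31.
Solving the dual: y* = (0, 1, 1).
  dual value b^T y* = 31.
Strong duality: c^T x* = b^T y*. Confirmed.

31


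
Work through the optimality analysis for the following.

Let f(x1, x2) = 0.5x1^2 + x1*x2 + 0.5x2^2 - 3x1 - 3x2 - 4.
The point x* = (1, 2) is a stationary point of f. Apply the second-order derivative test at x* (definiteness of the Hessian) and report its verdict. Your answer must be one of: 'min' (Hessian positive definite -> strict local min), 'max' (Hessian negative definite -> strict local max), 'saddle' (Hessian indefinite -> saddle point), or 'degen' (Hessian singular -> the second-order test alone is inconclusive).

Compute the Hessian H = grad^2 f:
  H = [[1, 1], [1, 1]]
Verify stationarity: grad f(x*) = H x* + g = (0, 0).
Eigenvalues of H: 0, 2.
H has a zero eigenvalue (singular; positive semidefinite but not definite), so H is neither positive definite, negative definite, nor indefinite. The second-order test alone is inconclusive -> degen.
(Indeed, f is constant along the null direction of H through x*, so x* is not a strict local extremum.)

degen


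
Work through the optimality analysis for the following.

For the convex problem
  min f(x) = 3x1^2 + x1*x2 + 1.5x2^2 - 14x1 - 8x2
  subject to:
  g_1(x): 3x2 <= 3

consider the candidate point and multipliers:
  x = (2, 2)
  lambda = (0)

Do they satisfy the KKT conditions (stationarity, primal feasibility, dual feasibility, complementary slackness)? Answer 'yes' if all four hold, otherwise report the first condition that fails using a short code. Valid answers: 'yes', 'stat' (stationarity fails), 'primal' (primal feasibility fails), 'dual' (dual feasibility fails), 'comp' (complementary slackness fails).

Gradient of f: grad f(x) = Q x + c = (0, 0)
Constraint values g_i(x) = a_i^T x - b_i:
  g_1((2, 2)) = 3
Stationarity residual: grad f(x) + sum_i lambda_i a_i = (0, 0)
  -> stationarity OK
Primal feasibility (all g_i <= 0): FAILS
Dual feasibility (all lambda_i >= 0): OK
Complementary slackness (lambda_i * g_i(x) = 0 for all i): OK

Verdict: the first failing condition is primal_feasibility -> primal.

primal


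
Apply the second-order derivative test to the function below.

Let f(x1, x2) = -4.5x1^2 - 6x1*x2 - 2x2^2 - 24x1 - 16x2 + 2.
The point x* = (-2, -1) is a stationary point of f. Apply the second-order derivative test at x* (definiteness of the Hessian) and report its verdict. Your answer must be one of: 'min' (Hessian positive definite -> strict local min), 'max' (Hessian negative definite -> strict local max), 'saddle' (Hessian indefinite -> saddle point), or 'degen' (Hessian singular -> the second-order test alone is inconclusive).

Compute the Hessian H = grad^2 f:
  H = [[-9, -6], [-6, -4]]
Verify stationarity: grad f(x*) = H x* + g = (0, 0).
Eigenvalues of H: -13, 0.
H has a zero eigenvalue (singular; negative semidefinite but not definite), so H is neither positive definite, negative definite, nor indefinite. The second-order test alone is inconclusive -> degen.
(Indeed, f is constant along the null direction of H through x*, so x* is not a strict local extremum.)

degen


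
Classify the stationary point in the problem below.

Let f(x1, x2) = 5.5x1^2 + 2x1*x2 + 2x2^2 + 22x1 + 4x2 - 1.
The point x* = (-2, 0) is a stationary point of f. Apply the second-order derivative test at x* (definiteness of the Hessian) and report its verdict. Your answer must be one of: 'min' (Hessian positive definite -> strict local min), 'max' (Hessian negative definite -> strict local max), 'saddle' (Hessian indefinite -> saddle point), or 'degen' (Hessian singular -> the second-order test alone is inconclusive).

Compute the Hessian H = grad^2 f:
  H = [[11, 2], [2, 4]]
Verify stationarity: grad f(x*) = H x* + g = (0, 0).
Eigenvalues of H: 3.4689, 11.5311.
Both eigenvalues > 0, so H is positive definite -> x* is a strict local min.

min


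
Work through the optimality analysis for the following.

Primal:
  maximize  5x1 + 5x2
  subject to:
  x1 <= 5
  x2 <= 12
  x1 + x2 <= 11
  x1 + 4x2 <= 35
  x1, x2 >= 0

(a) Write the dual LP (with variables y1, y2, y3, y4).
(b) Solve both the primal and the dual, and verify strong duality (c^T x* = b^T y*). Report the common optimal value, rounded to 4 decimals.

The standard primal-dual pair for 'max c^T x s.t. A x <= b, x >= 0' is:
  Dual:  min b^T y  s.t.  A^T y >= c,  y >= 0.

So the dual LP is:
  minimize  5y1 + 12y2 + 11y3 + 35y4
  subject to:
    y1 + y3 + y4 >= 5
    y2 + y3 + 4y4 >= 5
    y1, y2, y3, y4 >= 0

Solving the primal: x* = (5, 6).
  primal value c^T x* = 55.
Solving the dual: y* = (0, 0, 5, 0).
  dual value b^T y* = 55.
Strong duality: c^T x* = b^T y*. Confirmed.

55


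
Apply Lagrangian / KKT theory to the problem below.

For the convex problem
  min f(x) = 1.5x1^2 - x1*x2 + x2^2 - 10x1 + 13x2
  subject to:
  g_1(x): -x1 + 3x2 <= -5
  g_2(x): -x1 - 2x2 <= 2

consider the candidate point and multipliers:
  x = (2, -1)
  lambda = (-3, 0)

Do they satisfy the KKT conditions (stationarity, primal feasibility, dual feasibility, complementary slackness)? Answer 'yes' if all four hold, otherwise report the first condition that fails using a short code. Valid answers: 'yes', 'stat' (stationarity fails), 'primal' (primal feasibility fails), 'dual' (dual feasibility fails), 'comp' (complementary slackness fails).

Gradient of f: grad f(x) = Q x + c = (-3, 9)
Constraint values g_i(x) = a_i^T x - b_i:
  g_1((2, -1)) = 0
  g_2((2, -1)) = -2
Stationarity residual: grad f(x) + sum_i lambda_i a_i = (0, 0)
  -> stationarity OK
Primal feasibility (all g_i <= 0): OK
Dual feasibility (all lambda_i >= 0): FAILS
Complementary slackness (lambda_i * g_i(x) = 0 for all i): OK

Verdict: the first failing condition is dual_feasibility -> dual.

dual


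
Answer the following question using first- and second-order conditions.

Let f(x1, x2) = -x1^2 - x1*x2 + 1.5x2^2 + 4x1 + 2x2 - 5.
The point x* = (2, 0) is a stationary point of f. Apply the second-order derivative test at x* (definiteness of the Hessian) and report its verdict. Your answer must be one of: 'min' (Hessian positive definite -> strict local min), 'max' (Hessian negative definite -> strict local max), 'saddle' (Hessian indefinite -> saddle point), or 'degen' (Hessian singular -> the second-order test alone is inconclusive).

Compute the Hessian H = grad^2 f:
  H = [[-2, -1], [-1, 3]]
Verify stationarity: grad f(x*) = H x* + g = (0, 0).
Eigenvalues of H: -2.1926, 3.1926.
Eigenvalues have mixed signs, so H is indefinite -> x* is a saddle point.

saddle


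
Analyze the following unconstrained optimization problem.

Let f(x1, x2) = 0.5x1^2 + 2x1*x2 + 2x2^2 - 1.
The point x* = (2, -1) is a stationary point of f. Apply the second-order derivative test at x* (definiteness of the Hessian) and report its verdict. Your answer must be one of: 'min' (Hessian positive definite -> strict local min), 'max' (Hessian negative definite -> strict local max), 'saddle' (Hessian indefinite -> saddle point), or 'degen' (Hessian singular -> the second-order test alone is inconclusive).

Compute the Hessian H = grad^2 f:
  H = [[1, 2], [2, 4]]
Verify stationarity: grad f(x*) = H x* + g = (0, 0).
Eigenvalues of H: 0, 5.
H has a zero eigenvalue (singular; positive semidefinite but not definite), so H is neither positive definite, negative definite, nor indefinite. The second-order test alone is inconclusive -> degen.
(Indeed, f is constant along the null direction of H through x*, so x* is not a strict local extremum.)

degen


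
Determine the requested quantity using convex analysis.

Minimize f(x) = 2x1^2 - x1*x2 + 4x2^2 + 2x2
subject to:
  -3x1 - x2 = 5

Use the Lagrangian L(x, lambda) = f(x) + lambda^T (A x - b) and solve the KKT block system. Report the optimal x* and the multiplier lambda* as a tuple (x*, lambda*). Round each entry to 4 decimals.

Form the Lagrangian:
  L(x, lambda) = (1/2) x^T Q x + c^T x + lambda^T (A x - b)
Stationarity (grad_x L = 0): Q x + c + A^T lambda = 0.
Primal feasibility: A x = b.

This gives the KKT block system:
  [ Q   A^T ] [ x     ]   [-c ]
  [ A    0  ] [ lambda ] = [ b ]

Solving the linear system:
  x*      = (-1.4512, -0.6463)
  lambda* = (-1.7195)
  f(x*)   = 3.6524

x* = (-1.4512, -0.6463), lambda* = (-1.7195)


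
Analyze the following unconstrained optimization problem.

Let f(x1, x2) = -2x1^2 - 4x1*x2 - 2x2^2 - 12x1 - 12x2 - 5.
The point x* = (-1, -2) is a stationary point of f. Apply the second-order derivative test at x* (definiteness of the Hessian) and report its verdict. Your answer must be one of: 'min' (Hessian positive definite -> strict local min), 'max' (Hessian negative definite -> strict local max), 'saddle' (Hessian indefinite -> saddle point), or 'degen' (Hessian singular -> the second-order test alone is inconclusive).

Compute the Hessian H = grad^2 f:
  H = [[-4, -4], [-4, -4]]
Verify stationarity: grad f(x*) = H x* + g = (0, 0).
Eigenvalues of H: -8, 0.
H has a zero eigenvalue (singular; negative semidefinite but not definite), so H is neither positive definite, negative definite, nor indefinite. The second-order test alone is inconclusive -> degen.
(Indeed, f is constant along the null direction of H through x*, so x* is not a strict local extremum.)

degen


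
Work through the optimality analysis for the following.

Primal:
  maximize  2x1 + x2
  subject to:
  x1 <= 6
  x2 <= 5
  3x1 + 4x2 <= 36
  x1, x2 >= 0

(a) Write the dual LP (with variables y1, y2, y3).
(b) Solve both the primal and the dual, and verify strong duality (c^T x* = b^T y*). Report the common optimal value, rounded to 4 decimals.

The standard primal-dual pair for 'max c^T x s.t. A x <= b, x >= 0' is:
  Dual:  min b^T y  s.t.  A^T y >= c,  y >= 0.

So the dual LP is:
  minimize  6y1 + 5y2 + 36y3
  subject to:
    y1 + 3y3 >= 2
    y2 + 4y3 >= 1
    y1, y2, y3 >= 0

Solving the primal: x* = (6, 4.5).
  primal value c^T x* = 16.5.
Solving the dual: y* = (1.25, 0, 0.25).
  dual value b^T y* = 16.5.
Strong duality: c^T x* = b^T y*. Confirmed.

16.5


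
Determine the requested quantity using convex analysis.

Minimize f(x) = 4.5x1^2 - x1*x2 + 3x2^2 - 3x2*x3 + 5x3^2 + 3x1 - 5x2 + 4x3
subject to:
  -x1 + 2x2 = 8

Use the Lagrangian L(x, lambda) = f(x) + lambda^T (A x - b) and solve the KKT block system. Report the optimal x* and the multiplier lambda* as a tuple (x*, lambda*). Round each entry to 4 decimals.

Form the Lagrangian:
  L(x, lambda) = (1/2) x^T Q x + c^T x + lambda^T (A x - b)
Stationarity (grad_x L = 0): Q x + c + A^T lambda = 0.
Primal feasibility: A x = b.

This gives the KKT block system:
  [ Q   A^T ] [ x     ]   [-c ]
  [ A    0  ] [ lambda ] = [ b ]

Solving the linear system:
  x*      = (-0.7871, 3.6065, 0.6819)
  lambda* = (-7.69)
  f(x*)   = 21.9272

x* = (-0.7871, 3.6065, 0.6819), lambda* = (-7.69)


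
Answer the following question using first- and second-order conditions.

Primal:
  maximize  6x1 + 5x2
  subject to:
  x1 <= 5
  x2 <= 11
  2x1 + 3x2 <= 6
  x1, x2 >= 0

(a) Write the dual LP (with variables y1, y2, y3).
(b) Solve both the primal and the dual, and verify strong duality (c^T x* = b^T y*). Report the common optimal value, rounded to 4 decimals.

The standard primal-dual pair for 'max c^T x s.t. A x <= b, x >= 0' is:
  Dual:  min b^T y  s.t.  A^T y >= c,  y >= 0.

So the dual LP is:
  minimize  5y1 + 11y2 + 6y3
  subject to:
    y1 + 2y3 >= 6
    y2 + 3y3 >= 5
    y1, y2, y3 >= 0

Solving the primal: x* = (3, 0).
  primal value c^T x* = 18.
Solving the dual: y* = (0, 0, 3).
  dual value b^T y* = 18.
Strong duality: c^T x* = b^T y*. Confirmed.

18


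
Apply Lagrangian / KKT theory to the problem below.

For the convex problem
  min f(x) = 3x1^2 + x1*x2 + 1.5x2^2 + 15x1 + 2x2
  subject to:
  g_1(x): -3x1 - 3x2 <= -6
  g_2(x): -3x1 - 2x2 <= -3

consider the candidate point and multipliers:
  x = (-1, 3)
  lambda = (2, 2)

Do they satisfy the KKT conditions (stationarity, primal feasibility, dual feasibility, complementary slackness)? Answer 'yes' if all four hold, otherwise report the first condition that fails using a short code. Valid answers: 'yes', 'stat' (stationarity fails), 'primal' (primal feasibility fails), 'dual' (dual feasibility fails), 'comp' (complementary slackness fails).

Gradient of f: grad f(x) = Q x + c = (12, 10)
Constraint values g_i(x) = a_i^T x - b_i:
  g_1((-1, 3)) = 0
  g_2((-1, 3)) = 0
Stationarity residual: grad f(x) + sum_i lambda_i a_i = (0, 0)
  -> stationarity OK
Primal feasibility (all g_i <= 0): OK
Dual feasibility (all lambda_i >= 0): OK
Complementary slackness (lambda_i * g_i(x) = 0 for all i): OK

Verdict: yes, KKT holds.

yes


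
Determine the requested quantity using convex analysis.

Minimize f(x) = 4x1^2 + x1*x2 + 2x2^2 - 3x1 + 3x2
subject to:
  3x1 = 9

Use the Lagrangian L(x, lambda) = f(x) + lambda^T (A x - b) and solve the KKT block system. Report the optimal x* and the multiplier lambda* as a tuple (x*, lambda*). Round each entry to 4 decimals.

Form the Lagrangian:
  L(x, lambda) = (1/2) x^T Q x + c^T x + lambda^T (A x - b)
Stationarity (grad_x L = 0): Q x + c + A^T lambda = 0.
Primal feasibility: A x = b.

This gives the KKT block system:
  [ Q   A^T ] [ x     ]   [-c ]
  [ A    0  ] [ lambda ] = [ b ]

Solving the linear system:
  x*      = (3, -1.5)
  lambda* = (-6.5)
  f(x*)   = 22.5

x* = (3, -1.5), lambda* = (-6.5)


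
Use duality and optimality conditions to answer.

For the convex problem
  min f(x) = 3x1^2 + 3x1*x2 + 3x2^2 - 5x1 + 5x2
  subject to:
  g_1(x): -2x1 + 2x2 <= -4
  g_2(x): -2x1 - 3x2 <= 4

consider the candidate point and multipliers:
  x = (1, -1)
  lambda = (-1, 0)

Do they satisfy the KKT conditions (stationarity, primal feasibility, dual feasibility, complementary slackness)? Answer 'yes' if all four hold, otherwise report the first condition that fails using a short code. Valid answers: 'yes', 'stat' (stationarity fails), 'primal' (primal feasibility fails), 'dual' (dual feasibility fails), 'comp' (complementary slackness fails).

Gradient of f: grad f(x) = Q x + c = (-2, 2)
Constraint values g_i(x) = a_i^T x - b_i:
  g_1((1, -1)) = 0
  g_2((1, -1)) = -3
Stationarity residual: grad f(x) + sum_i lambda_i a_i = (0, 0)
  -> stationarity OK
Primal feasibility (all g_i <= 0): OK
Dual feasibility (all lambda_i >= 0): FAILS
Complementary slackness (lambda_i * g_i(x) = 0 for all i): OK

Verdict: the first failing condition is dual_feasibility -> dual.

dual


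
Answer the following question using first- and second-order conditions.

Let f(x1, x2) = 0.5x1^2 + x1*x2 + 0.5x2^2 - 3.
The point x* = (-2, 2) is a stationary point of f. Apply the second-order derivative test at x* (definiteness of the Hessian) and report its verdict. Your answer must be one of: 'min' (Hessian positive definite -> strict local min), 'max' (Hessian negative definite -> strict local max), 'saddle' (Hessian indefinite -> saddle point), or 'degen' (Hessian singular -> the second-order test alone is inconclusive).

Compute the Hessian H = grad^2 f:
  H = [[1, 1], [1, 1]]
Verify stationarity: grad f(x*) = H x* + g = (0, 0).
Eigenvalues of H: 0, 2.
H has a zero eigenvalue (singular; positive semidefinite but not definite), so H is neither positive definite, negative definite, nor indefinite. The second-order test alone is inconclusive -> degen.
(Indeed, f is constant along the null direction of H through x*, so x* is not a strict local extremum.)

degen


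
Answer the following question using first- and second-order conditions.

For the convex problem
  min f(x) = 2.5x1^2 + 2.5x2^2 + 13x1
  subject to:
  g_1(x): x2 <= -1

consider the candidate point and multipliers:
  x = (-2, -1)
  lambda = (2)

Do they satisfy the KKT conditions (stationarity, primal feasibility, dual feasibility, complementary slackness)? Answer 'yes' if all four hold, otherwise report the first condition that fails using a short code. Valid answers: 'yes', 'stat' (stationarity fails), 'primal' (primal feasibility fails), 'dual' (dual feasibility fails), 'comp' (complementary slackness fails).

Gradient of f: grad f(x) = Q x + c = (3, -5)
Constraint values g_i(x) = a_i^T x - b_i:
  g_1((-2, -1)) = 0
Stationarity residual: grad f(x) + sum_i lambda_i a_i = (3, -3)
  -> stationarity FAILS
Primal feasibility (all g_i <= 0): OK
Dual feasibility (all lambda_i >= 0): OK
Complementary slackness (lambda_i * g_i(x) = 0 for all i): OK

Verdict: the first failing condition is stationarity -> stat.

stat


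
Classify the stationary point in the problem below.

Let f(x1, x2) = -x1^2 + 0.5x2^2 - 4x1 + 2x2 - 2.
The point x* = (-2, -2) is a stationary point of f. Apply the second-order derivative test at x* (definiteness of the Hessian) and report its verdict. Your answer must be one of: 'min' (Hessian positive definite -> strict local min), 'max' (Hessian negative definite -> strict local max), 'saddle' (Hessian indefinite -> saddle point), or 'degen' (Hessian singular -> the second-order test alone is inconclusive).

Compute the Hessian H = grad^2 f:
  H = [[-2, 0], [0, 1]]
Verify stationarity: grad f(x*) = H x* + g = (0, 0).
Eigenvalues of H: -2, 1.
Eigenvalues have mixed signs, so H is indefinite -> x* is a saddle point.

saddle


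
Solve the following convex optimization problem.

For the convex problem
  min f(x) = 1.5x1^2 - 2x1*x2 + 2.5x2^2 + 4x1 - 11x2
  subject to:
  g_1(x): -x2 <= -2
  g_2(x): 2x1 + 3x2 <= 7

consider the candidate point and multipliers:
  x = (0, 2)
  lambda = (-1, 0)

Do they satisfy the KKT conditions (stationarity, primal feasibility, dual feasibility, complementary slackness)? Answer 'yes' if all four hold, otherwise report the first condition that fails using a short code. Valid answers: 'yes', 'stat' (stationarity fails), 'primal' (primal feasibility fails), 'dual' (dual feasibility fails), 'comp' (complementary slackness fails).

Gradient of f: grad f(x) = Q x + c = (0, -1)
Constraint values g_i(x) = a_i^T x - b_i:
  g_1((0, 2)) = 0
  g_2((0, 2)) = -1
Stationarity residual: grad f(x) + sum_i lambda_i a_i = (0, 0)
  -> stationarity OK
Primal feasibility (all g_i <= 0): OK
Dual feasibility (all lambda_i >= 0): FAILS
Complementary slackness (lambda_i * g_i(x) = 0 for all i): OK

Verdict: the first failing condition is dual_feasibility -> dual.

dual


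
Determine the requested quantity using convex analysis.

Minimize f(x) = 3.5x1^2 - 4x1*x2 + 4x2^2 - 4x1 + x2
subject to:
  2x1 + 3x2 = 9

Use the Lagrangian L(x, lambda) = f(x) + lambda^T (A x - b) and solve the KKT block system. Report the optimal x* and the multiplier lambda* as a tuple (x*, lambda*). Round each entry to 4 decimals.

Form the Lagrangian:
  L(x, lambda) = (1/2) x^T Q x + c^T x + lambda^T (A x - b)
Stationarity (grad_x L = 0): Q x + c + A^T lambda = 0.
Primal feasibility: A x = b.

This gives the KKT block system:
  [ Q   A^T ] [ x     ]   [-c ]
  [ A    0  ] [ lambda ] = [ b ]

Solving the linear system:
  x*      = (2.0559, 1.6294)
  lambda* = (-1.9371)
  f(x*)   = 5.4196

x* = (2.0559, 1.6294), lambda* = (-1.9371)


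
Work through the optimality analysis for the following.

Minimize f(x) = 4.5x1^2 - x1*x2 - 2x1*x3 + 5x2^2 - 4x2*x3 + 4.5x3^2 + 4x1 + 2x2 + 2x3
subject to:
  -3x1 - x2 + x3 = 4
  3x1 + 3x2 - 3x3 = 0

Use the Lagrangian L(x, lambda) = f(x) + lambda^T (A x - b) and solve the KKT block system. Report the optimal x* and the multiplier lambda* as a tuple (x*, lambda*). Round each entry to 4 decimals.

Form the Lagrangian:
  L(x, lambda) = (1/2) x^T Q x + c^T x + lambda^T (A x - b)
Stationarity (grad_x L = 0): Q x + c + A^T lambda = 0.
Primal feasibility: A x = b.

This gives the KKT block system:
  [ Q   A^T ] [ x     ]   [-c ]
  [ A    0  ] [ lambda ] = [ b ]

Solving the linear system:
  x*      = (-2, 0, -2)
  lambda* = (-11, -7.6667)
  f(x*)   = 16

x* = (-2, 0, -2), lambda* = (-11, -7.6667)


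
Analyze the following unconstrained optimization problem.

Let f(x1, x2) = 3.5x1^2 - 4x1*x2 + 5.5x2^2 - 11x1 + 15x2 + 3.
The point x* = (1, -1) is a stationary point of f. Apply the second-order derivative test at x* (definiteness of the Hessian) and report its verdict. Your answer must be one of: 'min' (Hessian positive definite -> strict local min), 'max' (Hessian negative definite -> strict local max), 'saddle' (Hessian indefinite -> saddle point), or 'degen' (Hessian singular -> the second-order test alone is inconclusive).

Compute the Hessian H = grad^2 f:
  H = [[7, -4], [-4, 11]]
Verify stationarity: grad f(x*) = H x* + g = (0, 0).
Eigenvalues of H: 4.5279, 13.4721.
Both eigenvalues > 0, so H is positive definite -> x* is a strict local min.

min


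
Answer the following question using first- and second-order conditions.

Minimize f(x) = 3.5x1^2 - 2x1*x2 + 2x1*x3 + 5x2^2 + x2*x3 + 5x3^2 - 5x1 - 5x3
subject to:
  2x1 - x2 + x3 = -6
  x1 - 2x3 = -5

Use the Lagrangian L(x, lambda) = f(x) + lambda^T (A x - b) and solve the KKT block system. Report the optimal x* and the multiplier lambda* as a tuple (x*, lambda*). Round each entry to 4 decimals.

Form the Lagrangian:
  L(x, lambda) = (1/2) x^T Q x + c^T x + lambda^T (A x - b)
Stationarity (grad_x L = 0): Q x + c + A^T lambda = 0.
Primal feasibility: A x = b.

This gives the KKT block system:
  [ Q   A^T ] [ x     ]   [-c ]
  [ A    0  ] [ lambda ] = [ b ]

Solving the linear system:
  x*      = (-3.2481, 0.3797, 0.8759)
  lambda* = (11.1692, 4.406)
  f(x*)   = 50.453

x* = (-3.2481, 0.3797, 0.8759), lambda* = (11.1692, 4.406)


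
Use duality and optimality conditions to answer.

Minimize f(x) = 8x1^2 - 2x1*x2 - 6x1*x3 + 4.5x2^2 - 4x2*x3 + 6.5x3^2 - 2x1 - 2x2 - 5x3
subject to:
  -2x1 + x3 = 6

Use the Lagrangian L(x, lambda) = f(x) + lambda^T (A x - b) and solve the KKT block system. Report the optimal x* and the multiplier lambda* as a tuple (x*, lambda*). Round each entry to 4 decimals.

Form the Lagrangian:
  L(x, lambda) = (1/2) x^T Q x + c^T x + lambda^T (A x - b)
Stationarity (grad_x L = 0): Q x + c + A^T lambda = 0.
Primal feasibility: A x = b.

This gives the KKT block system:
  [ Q   A^T ] [ x     ]   [-c ]
  [ A    0  ] [ lambda ] = [ b ]

Solving the linear system:
  x*      = (-2.4054, 0.2162, 1.1892)
  lambda* = (-24.027)
  f(x*)   = 71.2973

x* = (-2.4054, 0.2162, 1.1892), lambda* = (-24.027)
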